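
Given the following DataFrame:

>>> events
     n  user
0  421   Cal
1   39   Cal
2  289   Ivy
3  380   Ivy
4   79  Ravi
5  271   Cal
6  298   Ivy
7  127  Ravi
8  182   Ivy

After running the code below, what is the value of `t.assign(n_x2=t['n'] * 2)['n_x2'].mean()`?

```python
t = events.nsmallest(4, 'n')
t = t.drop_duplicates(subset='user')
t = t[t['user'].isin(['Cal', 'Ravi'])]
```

take 4 rows with smallest n:
     n  user
1   39   Cal
4   79  Ravi
7  127  Ravi
8  182   Ivy
drop duplicate user (keep=first):
     n  user
1   39   Cal
4   79  Ravi
8  182   Ivy
filter rows where user in ['Cal', 'Ravi']:
    n  user
1  39   Cal
4  79  Ravi
add column n_x2 = t['n'] * 2:
    n  user  n_x2
1  39   Cal    78
4  79  Ravi   158

118.0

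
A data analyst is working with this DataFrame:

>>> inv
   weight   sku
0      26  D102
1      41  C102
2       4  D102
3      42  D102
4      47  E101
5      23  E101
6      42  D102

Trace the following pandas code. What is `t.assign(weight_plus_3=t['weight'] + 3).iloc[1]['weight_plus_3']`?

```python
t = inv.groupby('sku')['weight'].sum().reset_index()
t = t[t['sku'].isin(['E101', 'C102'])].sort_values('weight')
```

73

group by sku, sum of weight:
sku
C102     41
D102    114
E101     70
Name: weight, dtype: int64
reset_index():
    sku  weight
0  C102      41
1  D102     114
2  E101      70
filter rows where sku in ['E101', 'C102']:
    sku  weight
0  C102      41
2  E101      70
sort by weight:
    sku  weight
0  C102      41
2  E101      70
add column weight_plus_3 = t['weight'] + 3:
    sku  weight  weight_plus_3
0  C102      41             44
2  E101      70             73
Hence 73.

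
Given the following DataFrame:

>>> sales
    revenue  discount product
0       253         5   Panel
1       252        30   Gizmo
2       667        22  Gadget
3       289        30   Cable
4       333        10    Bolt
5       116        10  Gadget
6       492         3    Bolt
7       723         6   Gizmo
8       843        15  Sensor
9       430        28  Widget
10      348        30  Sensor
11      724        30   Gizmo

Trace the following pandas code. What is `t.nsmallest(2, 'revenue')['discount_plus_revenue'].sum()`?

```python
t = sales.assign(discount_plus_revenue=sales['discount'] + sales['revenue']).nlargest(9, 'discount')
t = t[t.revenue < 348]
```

add column discount_plus_revenue = sales['discount'] + sales['revenue']:
    revenue  discount product  discount_plus_revenue
0       253         5   Panel                    258
1       252        30   Gizmo                    282
2       667        22  Gadget                    689
3       289        30   Cable                    319
4       333        10    Bolt                    343
5       116        10  Gadget                    126
6       492         3    Bolt                    495
7       723         6   Gizmo                    729
8       843        15  Sensor                    858
9       430        28  Widget                    458
10      348        30  Sensor                    378
11      724        30   Gizmo                    754
take 9 rows with largest discount:
    revenue  discount product  discount_plus_revenue
1       252        30   Gizmo                    282
3       289        30   Cable                    319
10      348        30  Sensor                    378
11      724        30   Gizmo                    754
9       430        28  Widget                    458
2       667        22  Gadget                    689
8       843        15  Sensor                    858
4       333        10    Bolt                    343
5       116        10  Gadget                    126
filter rows where revenue < 348:
   revenue  discount product  discount_plus_revenue
1      252        30   Gizmo                    282
3      289        30   Cable                    319
4      333        10    Bolt                    343
5      116        10  Gadget                    126
take 2 rows with smallest revenue:
   revenue  discount product  discount_plus_revenue
5      116        10  Gadget                    126
1      252        30   Gizmo                    282

408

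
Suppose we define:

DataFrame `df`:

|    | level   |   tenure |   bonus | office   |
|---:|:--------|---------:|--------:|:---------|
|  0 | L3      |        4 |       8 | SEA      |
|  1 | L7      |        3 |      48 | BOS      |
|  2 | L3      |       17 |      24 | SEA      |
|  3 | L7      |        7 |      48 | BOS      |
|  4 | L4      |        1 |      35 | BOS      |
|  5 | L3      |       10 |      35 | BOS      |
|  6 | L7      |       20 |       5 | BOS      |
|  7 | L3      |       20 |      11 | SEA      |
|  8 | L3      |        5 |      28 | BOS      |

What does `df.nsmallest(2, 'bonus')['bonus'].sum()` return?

take 2 rows with smallest bonus:
  level  tenure  bonus office
6    L7      20      5    BOS
0    L3       4      8    SEA

13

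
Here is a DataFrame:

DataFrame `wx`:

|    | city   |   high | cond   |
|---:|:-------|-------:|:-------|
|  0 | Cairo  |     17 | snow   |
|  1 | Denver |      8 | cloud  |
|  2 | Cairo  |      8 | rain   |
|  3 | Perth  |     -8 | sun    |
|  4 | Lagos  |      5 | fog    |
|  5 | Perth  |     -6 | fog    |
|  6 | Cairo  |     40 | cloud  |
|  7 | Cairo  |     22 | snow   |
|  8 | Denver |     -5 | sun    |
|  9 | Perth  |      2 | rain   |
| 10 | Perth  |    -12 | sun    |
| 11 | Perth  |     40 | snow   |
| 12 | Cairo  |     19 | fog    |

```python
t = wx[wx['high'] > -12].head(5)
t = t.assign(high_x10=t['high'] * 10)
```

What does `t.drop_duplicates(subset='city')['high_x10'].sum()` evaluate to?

220

filter rows where high > -12:
      city  high   cond
0    Cairo    17   snow
1   Denver     8  cloud
2    Cairo     8   rain
3    Perth    -8    sun
4    Lagos     5    fog
5    Perth    -6    fog
6    Cairo    40  cloud
7    Cairo    22   snow
8   Denver    -5    sun
9    Perth     2   rain
11   Perth    40   snow
12   Cairo    19    fog
take first 5 rows:
     city  high   cond
0   Cairo    17   snow
1  Denver     8  cloud
2   Cairo     8   rain
3   Perth    -8    sun
4   Lagos     5    fog
add column high_x10 = t['high'] * 10:
     city  high   cond  high_x10
0   Cairo    17   snow       170
1  Denver     8  cloud        80
2   Cairo     8   rain        80
3   Perth    -8    sun       -80
4   Lagos     5    fog        50
drop duplicate city (keep=first):
     city  high   cond  high_x10
0   Cairo    17   snow       170
1  Denver     8  cloud        80
3   Perth    -8    sun       -80
4   Lagos     5    fog        50
Taking the sum of column 'high_x10' gives 220.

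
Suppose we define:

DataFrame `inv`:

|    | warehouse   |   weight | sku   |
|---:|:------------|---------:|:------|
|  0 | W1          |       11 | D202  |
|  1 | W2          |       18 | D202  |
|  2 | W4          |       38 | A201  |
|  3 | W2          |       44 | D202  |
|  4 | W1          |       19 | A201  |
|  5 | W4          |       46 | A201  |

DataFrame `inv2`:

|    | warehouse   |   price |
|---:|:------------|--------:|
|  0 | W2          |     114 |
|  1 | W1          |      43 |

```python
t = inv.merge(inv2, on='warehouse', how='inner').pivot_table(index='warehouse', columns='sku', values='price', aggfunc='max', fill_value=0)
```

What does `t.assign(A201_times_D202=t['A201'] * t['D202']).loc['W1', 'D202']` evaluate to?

merge on 'warehouse' (how='inner') → 4 rows:
  warehouse  weight   sku  price
0        W1      11  D202     43
1        W2      18  D202    114
2        W2      44  D202    114
3        W1      19  A201     43
pivot: rows=warehouse, cols=sku, max(price):
sku        A201  D202
warehouse            
W1           43    43
W2            0   114
add column A201_times_D202 = t['A201'] * t['D202']:
sku        A201  D202  A201_times_D202
warehouse                             
W1           43    43             1849
W2            0   114                0
The value at row 'W1', column 'D202' is 43.

43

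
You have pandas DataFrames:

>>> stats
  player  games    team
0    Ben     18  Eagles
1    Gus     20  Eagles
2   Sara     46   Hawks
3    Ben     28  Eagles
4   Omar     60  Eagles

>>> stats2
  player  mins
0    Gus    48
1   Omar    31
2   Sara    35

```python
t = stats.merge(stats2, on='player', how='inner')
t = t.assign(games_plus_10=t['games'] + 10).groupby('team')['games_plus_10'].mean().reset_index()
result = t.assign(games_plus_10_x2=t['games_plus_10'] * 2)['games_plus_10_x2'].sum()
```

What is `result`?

merge on 'player' (how='inner') → 3 rows:
  player  games    team  mins
0    Gus     20  Eagles    48
1   Sara     46   Hawks    35
2   Omar     60  Eagles    31
add column games_plus_10 = t['games'] + 10:
  player  games    team  mins  games_plus_10
0    Gus     20  Eagles    48             30
1   Sara     46   Hawks    35             56
2   Omar     60  Eagles    31             70
group by team, mean of games_plus_10:
team
Eagles    50.0
Hawks     56.0
Name: games_plus_10, dtype: float64
reset_index():
     team  games_plus_10
0  Eagles           50.0
1   Hawks           56.0
add column games_plus_10_x2 = t['games_plus_10'] * 2:
     team  games_plus_10  games_plus_10_x2
0  Eagles           50.0             100.0
1   Hawks           56.0             112.0
Finally, sum of column 'games_plus_10_x2' = 212.0.

212.0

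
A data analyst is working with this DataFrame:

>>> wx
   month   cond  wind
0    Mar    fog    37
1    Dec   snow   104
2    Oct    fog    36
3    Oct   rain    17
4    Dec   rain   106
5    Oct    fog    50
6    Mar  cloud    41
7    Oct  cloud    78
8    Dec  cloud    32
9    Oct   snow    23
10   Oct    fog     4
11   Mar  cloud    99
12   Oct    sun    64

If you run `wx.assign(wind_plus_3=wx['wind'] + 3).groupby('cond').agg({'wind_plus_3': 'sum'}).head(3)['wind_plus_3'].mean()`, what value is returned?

add column wind_plus_3 = wx['wind'] + 3:
   month   cond  wind  wind_plus_3
0    Mar    fog    37           40
1    Dec   snow   104          107
2    Oct    fog    36           39
3    Oct   rain    17           20
4    Dec   rain   106          109
5    Oct    fog    50           53
6    Mar  cloud    41           44
7    Oct  cloud    78           81
8    Dec  cloud    32           35
9    Oct   snow    23           26
10   Oct    fog     4            7
11   Mar  cloud    99          102
12   Oct    sun    64           67
group by cond, sum of wind_plus_3:
       wind_plus_3
cond              
cloud          262
fog            139
rain           129
snow           133
sun             67
take first 3 rows:
       wind_plus_3
cond              
cloud          262
fog            139
rain           129
Taking the mean of column 'wind_plus_3' gives 176.666666667.

176.666666667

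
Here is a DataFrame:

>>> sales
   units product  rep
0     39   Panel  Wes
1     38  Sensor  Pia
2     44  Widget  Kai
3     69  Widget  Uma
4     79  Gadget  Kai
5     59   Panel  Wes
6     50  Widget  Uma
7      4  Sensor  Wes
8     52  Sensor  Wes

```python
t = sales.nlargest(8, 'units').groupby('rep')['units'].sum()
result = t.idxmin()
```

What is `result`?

take 8 rows with largest units:
   units product  rep
4     79  Gadget  Kai
3     69  Widget  Uma
5     59   Panel  Wes
8     52  Sensor  Wes
6     50  Widget  Uma
2     44  Widget  Kai
0     39   Panel  Wes
1     38  Sensor  Pia
group by rep, sum of units:
rep
Kai    123
Pia     38
Uma    119
Wes    150
Name: units, dtype: int64
label with the smallest value → Pia

Pia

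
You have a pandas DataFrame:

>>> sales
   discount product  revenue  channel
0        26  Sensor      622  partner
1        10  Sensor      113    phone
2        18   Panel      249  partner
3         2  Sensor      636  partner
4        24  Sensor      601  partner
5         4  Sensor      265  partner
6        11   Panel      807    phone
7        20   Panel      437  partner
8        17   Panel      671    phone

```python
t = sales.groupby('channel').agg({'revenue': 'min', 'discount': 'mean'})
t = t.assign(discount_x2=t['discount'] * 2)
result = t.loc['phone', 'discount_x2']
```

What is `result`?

25.3333333333

group by channel: min(revenue), mean(discount):
         revenue   discount
channel                    
partner      249  15.666667
phone        113  12.666667
add column discount_x2 = t['discount'] * 2:
         revenue   discount  discount_x2
channel                                 
partner      249  15.666667    31.333333
phone        113  12.666667    25.333333
Taking the value at row 'phone', column 'discount_x2' gives 25.3333333333.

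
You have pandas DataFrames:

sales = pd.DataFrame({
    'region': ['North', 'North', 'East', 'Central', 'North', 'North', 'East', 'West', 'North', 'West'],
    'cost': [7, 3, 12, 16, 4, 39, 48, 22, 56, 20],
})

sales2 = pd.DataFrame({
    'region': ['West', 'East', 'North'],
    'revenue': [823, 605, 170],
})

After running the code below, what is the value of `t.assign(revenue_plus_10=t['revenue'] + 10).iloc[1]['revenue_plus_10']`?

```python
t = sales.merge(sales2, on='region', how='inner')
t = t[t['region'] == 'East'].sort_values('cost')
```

merge on 'region' (how='inner') → 9 rows:
  region  cost  revenue
0  North     7      170
1  North     3      170
2   East    12      605
3  North     4      170
4  North    39      170
5   East    48      605
6   West    22      823
7  North    56      170
8   West    20      823
filter rows where region == 'East':
  region  cost  revenue
2   East    12      605
5   East    48      605
sort by cost:
  region  cost  revenue
2   East    12      605
5   East    48      605
add column revenue_plus_10 = t['revenue'] + 10:
  region  cost  revenue  revenue_plus_10
2   East    12      605              615
5   East    48      605              615

615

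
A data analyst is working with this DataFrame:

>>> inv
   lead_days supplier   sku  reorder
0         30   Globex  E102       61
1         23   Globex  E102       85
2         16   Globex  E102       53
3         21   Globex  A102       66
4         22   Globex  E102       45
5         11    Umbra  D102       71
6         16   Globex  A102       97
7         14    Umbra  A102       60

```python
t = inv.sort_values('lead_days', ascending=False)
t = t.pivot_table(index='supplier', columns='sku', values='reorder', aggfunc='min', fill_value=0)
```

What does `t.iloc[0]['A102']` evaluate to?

sort by lead_days descending:
   lead_days supplier   sku  reorder
0         30   Globex  E102       61
1         23   Globex  E102       85
4         22   Globex  E102       45
3         21   Globex  A102       66
2         16   Globex  E102       53
6         16   Globex  A102       97
7         14    Umbra  A102       60
5         11    Umbra  D102       71
pivot: rows=supplier, cols=sku, min(reorder):
sku       A102  D102  E102
supplier                  
Globex      66     0    45
Umbra       60    71     0

66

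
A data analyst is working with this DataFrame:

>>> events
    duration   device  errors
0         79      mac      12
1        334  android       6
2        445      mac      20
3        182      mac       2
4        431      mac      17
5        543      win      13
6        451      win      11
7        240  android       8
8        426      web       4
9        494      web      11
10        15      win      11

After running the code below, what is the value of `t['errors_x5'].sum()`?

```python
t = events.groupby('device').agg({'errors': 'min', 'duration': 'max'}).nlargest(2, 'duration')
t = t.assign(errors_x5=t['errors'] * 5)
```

group by device: min(errors), max(duration):
         errors  duration
device                   
android       6       334
mac           2       445
web           4       494
win          11       543
take 2 rows with largest duration:
        errors  duration
device                  
win         11       543
web          4       494
add column errors_x5 = t['errors'] * 5:
        errors  duration  errors_x5
device                             
win         11       543         55
web          4       494         20
The sum of column 'errors_x5' is 75.

75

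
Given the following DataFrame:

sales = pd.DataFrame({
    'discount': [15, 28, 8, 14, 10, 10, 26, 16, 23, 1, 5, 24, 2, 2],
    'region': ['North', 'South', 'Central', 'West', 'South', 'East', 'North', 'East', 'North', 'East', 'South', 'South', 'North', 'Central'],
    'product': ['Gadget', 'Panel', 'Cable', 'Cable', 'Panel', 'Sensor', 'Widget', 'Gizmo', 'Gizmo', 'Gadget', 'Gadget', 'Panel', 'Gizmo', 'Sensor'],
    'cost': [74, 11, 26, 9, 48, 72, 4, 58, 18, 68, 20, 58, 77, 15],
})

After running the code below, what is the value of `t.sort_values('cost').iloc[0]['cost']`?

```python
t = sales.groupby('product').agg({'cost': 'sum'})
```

group by product, sum of cost:
         cost
product      
Cable      35
Gadget    162
Gizmo     153
Panel     117
Sensor     87
Widget      4
sort by cost:
         cost
product      
Widget      4
Cable      35
Sensor     87
Panel     117
Gizmo     153
Gadget    162

4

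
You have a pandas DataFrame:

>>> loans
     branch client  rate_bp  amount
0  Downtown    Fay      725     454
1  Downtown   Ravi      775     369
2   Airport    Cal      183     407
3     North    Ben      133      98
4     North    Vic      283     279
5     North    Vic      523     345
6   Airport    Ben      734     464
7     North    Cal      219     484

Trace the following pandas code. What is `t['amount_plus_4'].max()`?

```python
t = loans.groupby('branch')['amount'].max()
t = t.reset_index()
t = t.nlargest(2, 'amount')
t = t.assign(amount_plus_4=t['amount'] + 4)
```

488

group by branch, max of amount:
branch
Airport     464
Downtown    454
North       484
Name: amount, dtype: int64
reset_index():
     branch  amount
0   Airport     464
1  Downtown     454
2     North     484
take 2 rows with largest amount:
    branch  amount
2    North     484
0  Airport     464
add column amount_plus_4 = t['amount'] + 4:
    branch  amount  amount_plus_4
2    North     484            488
0  Airport     464            468
Hence 488.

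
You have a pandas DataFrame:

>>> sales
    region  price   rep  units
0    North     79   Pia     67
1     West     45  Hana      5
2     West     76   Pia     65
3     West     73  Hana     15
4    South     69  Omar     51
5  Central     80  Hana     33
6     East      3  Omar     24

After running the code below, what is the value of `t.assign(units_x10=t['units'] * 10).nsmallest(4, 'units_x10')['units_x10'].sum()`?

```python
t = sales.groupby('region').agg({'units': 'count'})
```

40

group by region, count of units:
         units
region        
Central      1
East         1
North        1
South        1
West         3
add column units_x10 = t['units'] * 10:
         units  units_x10
region                   
Central      1         10
East         1         10
North        1         10
South        1         10
West         3         30
take 4 rows with smallest units_x10:
         units  units_x10
region                   
Central      1         10
East         1         10
North        1         10
South        1         10
Finally, sum of column 'units_x10' = 40.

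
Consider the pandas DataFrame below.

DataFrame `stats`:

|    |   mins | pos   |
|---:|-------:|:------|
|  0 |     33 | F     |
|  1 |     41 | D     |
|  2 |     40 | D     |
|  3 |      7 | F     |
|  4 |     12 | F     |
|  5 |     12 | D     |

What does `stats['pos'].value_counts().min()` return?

value_counts of pos:
pos
F    3
D    3
Name: count, dtype: int64
Hence 3.

3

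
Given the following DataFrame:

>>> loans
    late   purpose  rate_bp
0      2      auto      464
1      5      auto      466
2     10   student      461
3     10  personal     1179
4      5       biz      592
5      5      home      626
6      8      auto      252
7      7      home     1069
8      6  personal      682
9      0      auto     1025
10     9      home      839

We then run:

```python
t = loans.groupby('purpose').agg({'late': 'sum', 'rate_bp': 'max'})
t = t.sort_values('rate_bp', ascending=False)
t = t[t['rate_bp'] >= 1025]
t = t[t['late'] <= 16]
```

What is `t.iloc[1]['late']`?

group by purpose: sum(late), max(rate_bp):
          late  rate_bp
purpose                
auto        15     1025
biz          5      592
home        21     1069
personal    16     1179
student     10      461
sort by rate_bp descending:
          late  rate_bp
purpose                
personal    16     1179
home        21     1069
auto        15     1025
biz          5      592
student     10      461
filter rows where rate_bp >= 1025:
          late  rate_bp
purpose                
personal    16     1179
home        21     1069
auto        15     1025
filter rows where late <= 16:
          late  rate_bp
purpose                
personal    16     1179
auto        15     1025

15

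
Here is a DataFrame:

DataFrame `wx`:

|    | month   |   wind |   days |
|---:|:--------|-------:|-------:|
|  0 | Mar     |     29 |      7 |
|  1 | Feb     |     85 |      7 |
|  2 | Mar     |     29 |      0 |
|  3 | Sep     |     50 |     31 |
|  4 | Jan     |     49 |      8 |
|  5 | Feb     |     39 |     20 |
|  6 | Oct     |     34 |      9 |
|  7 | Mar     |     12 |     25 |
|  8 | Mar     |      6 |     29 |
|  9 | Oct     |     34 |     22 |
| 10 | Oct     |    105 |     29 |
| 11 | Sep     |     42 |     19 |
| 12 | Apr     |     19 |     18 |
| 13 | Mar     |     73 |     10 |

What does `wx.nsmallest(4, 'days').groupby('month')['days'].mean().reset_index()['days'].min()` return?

3.5

take 4 rows with smallest days:
  month  wind  days
2   Mar    29     0
0   Mar    29     7
1   Feb    85     7
4   Jan    49     8
group by month, mean of days:
month
Feb    7.0
Jan    8.0
Mar    3.5
Name: days, dtype: float64
reset_index():
  month  days
0   Feb   7.0
1   Jan   8.0
2   Mar   3.5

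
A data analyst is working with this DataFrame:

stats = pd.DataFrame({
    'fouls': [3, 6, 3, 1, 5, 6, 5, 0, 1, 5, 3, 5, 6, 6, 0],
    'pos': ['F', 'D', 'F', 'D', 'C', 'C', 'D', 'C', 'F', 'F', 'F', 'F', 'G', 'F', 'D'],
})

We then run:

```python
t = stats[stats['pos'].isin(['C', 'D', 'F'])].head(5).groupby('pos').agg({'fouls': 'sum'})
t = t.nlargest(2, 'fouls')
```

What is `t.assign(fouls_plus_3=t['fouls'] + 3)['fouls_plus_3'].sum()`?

19

filter rows where pos in ['C', 'D', 'F']:
    fouls pos
0       3   F
1       6   D
2       3   F
3       1   D
4       5   C
5       6   C
6       5   D
7       0   C
8       1   F
9       5   F
10      3   F
11      5   F
13      6   F
14      0   D
take first 5 rows:
   fouls pos
0      3   F
1      6   D
2      3   F
3      1   D
4      5   C
group by pos, sum of fouls:
     fouls
pos       
C        5
D        7
F        6
take 2 rows with largest fouls:
     fouls
pos       
D        7
F        6
add column fouls_plus_3 = t['fouls'] + 3:
     fouls  fouls_plus_3
pos                     
D        7            10
F        6             9
Finally, sum of column 'fouls_plus_3' = 19.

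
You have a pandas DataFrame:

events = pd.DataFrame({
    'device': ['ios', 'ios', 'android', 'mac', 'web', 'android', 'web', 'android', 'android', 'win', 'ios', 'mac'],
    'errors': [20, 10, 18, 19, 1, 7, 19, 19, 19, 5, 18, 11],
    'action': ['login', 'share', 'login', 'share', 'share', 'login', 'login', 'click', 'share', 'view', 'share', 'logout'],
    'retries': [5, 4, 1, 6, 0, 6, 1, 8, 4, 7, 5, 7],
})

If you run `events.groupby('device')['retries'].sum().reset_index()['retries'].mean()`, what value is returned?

group by device, sum of retries:
device
android    19
ios        14
mac        13
web         1
win         7
Name: retries, dtype: int64
reset_index():
    device  retries
0  android       19
1      ios       14
2      mac       13
3      web        1
4      win        7

10.8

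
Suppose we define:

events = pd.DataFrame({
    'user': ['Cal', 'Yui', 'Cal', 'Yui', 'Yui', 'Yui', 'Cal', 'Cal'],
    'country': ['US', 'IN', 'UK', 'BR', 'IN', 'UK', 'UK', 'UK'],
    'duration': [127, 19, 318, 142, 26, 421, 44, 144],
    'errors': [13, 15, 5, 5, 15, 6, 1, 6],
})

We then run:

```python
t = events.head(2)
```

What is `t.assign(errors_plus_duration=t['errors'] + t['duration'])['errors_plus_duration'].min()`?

take first 2 rows:
  user country  duration  errors
0  Cal      US       127      13
1  Yui      IN        19      15
add column errors_plus_duration = t['errors'] + t['duration']:
  user country  duration  errors  errors_plus_duration
0  Cal      US       127      13                   140
1  Yui      IN        19      15                    34

34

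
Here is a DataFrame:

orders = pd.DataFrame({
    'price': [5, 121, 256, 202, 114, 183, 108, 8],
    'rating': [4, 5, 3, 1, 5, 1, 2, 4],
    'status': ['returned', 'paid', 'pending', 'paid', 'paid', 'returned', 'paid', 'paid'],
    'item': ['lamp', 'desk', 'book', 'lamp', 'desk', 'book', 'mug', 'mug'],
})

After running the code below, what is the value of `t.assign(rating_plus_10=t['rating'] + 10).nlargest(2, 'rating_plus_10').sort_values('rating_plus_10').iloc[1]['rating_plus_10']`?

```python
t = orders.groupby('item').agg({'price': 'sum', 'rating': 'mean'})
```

15.0

group by item: sum(price), mean(rating):
      price  rating
item               
book    439     2.0
desk    235     5.0
lamp    207     2.5
mug     116     3.0
add column rating_plus_10 = t['rating'] + 10:
      price  rating  rating_plus_10
item                               
book    439     2.0            12.0
desk    235     5.0            15.0
lamp    207     2.5            12.5
mug     116     3.0            13.0
take 2 rows with largest rating_plus_10:
      price  rating  rating_plus_10
item                               
desk    235     5.0            15.0
mug     116     3.0            13.0
sort by rating_plus_10:
      price  rating  rating_plus_10
item                               
mug     116     3.0            13.0
desk    235     5.0            15.0
value at position 1, column 'rating_plus_10' → 15.0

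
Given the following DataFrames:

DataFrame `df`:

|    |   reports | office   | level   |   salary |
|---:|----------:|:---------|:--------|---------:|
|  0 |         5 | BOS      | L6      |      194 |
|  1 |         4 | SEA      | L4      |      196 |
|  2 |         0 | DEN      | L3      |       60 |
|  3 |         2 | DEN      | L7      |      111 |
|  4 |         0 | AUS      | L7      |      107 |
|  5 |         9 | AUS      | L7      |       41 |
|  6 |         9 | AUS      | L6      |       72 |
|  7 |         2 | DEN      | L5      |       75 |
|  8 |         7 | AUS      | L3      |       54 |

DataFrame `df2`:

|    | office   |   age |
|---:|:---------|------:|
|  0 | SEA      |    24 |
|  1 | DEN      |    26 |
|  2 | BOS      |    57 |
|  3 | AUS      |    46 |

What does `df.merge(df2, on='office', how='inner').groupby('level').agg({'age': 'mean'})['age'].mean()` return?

35.3666666667

merge on 'office' (how='inner') → 9 rows:
   reports office level  salary  age
0        5    BOS    L6     194   57
1        4    SEA    L4     196   24
2        0    DEN    L3      60   26
3        2    DEN    L7     111   26
4        0    AUS    L7     107   46
5        9    AUS    L7      41   46
6        9    AUS    L6      72   46
7        2    DEN    L5      75   26
8        7    AUS    L3      54   46
group by level, mean of age:
             age
level           
L3     36.000000
L4     24.000000
L5     26.000000
L6     51.500000
L7     39.333333
Hence 35.3666666667.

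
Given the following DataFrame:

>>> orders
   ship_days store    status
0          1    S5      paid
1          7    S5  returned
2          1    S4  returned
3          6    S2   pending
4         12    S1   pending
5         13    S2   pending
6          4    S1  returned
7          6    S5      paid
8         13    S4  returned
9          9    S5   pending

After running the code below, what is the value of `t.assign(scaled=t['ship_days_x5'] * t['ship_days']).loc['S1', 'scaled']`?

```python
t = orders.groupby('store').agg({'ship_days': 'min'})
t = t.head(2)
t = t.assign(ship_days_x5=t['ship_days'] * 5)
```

group by store, min of ship_days:
       ship_days
store           
S1             4
S2             6
S4             1
S5             1
take first 2 rows:
       ship_days
store           
S1             4
S2             6
add column ship_days_x5 = t['ship_days'] * 5:
       ship_days  ship_days_x5
store                         
S1             4            20
S2             6            30
add column scaled = t['ship_days_x5'] * t['ship_days']:
       ship_days  ship_days_x5  scaled
store                                 
S1             4            20      80
S2             6            30     180

80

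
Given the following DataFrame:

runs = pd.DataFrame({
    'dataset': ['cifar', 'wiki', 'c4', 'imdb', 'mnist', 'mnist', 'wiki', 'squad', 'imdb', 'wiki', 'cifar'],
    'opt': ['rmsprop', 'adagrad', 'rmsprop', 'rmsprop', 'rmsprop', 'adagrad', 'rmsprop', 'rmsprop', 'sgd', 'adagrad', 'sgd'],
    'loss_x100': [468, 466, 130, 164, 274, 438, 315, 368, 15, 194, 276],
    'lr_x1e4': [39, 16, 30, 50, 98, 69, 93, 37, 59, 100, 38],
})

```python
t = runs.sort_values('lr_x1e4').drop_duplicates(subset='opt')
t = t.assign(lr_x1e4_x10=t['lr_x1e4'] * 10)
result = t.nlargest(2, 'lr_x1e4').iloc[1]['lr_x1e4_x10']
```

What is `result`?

sort by lr_x1e4:
   dataset      opt  loss_x100  lr_x1e4
1     wiki  adagrad        466       16
2       c4  rmsprop        130       30
7    squad  rmsprop        368       37
10   cifar      sgd        276       38
0    cifar  rmsprop        468       39
3     imdb  rmsprop        164       50
8     imdb      sgd         15       59
5    mnist  adagrad        438       69
6     wiki  rmsprop        315       93
4    mnist  rmsprop        274       98
9     wiki  adagrad        194      100
drop duplicate opt (keep=first):
   dataset      opt  loss_x100  lr_x1e4
1     wiki  adagrad        466       16
2       c4  rmsprop        130       30
10   cifar      sgd        276       38
add column lr_x1e4_x10 = t['lr_x1e4'] * 10:
   dataset      opt  loss_x100  lr_x1e4  lr_x1e4_x10
1     wiki  adagrad        466       16          160
2       c4  rmsprop        130       30          300
10   cifar      sgd        276       38          380
take 2 rows with largest lr_x1e4:
   dataset      opt  loss_x100  lr_x1e4  lr_x1e4_x10
10   cifar      sgd        276       38          380
2       c4  rmsprop        130       30          300

300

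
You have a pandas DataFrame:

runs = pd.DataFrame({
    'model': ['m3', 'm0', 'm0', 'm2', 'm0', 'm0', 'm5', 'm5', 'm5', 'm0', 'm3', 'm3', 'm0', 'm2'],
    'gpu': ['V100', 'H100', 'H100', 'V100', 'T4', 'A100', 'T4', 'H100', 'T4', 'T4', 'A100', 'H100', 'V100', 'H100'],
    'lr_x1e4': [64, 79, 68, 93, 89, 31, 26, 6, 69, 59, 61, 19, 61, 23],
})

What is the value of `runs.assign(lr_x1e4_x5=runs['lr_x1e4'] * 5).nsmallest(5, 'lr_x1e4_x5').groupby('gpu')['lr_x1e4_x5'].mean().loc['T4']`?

130.0

add column lr_x1e4_x5 = runs['lr_x1e4'] * 5:
   model   gpu  lr_x1e4  lr_x1e4_x5
0     m3  V100       64         320
1     m0  H100       79         395
2     m0  H100       68         340
3     m2  V100       93         465
4     m0    T4       89         445
5     m0  A100       31         155
6     m5    T4       26         130
7     m5  H100        6          30
8     m5    T4       69         345
9     m0    T4       59         295
10    m3  A100       61         305
11    m3  H100       19          95
12    m0  V100       61         305
13    m2  H100       23         115
take 5 rows with smallest lr_x1e4_x5:
   model   gpu  lr_x1e4  lr_x1e4_x5
7     m5  H100        6          30
11    m3  H100       19          95
13    m2  H100       23         115
6     m5    T4       26         130
5     m0  A100       31         155
group by gpu, mean of lr_x1e4_x5:
gpu
A100    155.0
H100     80.0
T4      130.0
Name: lr_x1e4_x5, dtype: float64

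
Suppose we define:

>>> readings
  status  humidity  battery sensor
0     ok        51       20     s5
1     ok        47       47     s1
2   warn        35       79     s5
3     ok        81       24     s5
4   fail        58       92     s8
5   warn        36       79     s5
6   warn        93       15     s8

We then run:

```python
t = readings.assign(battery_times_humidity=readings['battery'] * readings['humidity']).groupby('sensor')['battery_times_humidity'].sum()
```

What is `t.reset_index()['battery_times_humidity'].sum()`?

add column battery_times_humidity = readings['battery'] * readings['humidity']:
  status  humidity  battery sensor  battery_times_humidity
0     ok        51       20     s5                    1020
1     ok        47       47     s1                    2209
2   warn        35       79     s5                    2765
3     ok        81       24     s5                    1944
4   fail        58       92     s8                    5336
5   warn        36       79     s5                    2844
6   warn        93       15     s8                    1395
group by sensor, sum of battery_times_humidity:
sensor
s1    2209
s5    8573
s8    6731
Name: battery_times_humidity, dtype: int64
reset_index():
  sensor  battery_times_humidity
0     s1                    2209
1     s5                    8573
2     s8                    6731

17513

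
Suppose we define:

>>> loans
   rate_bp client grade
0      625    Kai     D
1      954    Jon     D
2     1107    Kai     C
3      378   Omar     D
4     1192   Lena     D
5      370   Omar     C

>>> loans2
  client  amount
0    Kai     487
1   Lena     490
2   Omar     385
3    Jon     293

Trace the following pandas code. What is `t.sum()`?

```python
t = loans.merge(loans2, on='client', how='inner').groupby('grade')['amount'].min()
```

merge on 'client' (how='inner') → 6 rows:
   rate_bp client grade  amount
0      625    Kai     D     487
1      954    Jon     D     293
2     1107    Kai     C     487
3      378   Omar     D     385
4     1192   Lena     D     490
5      370   Omar     C     385
group by grade, min of amount:
grade
C    385
D    293
Name: amount, dtype: int64
sum of the resulting series → 678

678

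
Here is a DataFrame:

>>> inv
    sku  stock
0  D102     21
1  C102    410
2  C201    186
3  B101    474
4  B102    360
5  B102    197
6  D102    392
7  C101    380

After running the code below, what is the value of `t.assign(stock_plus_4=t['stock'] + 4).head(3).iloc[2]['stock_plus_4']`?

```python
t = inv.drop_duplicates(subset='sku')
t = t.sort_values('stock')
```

drop duplicate sku (keep=first):
    sku  stock
0  D102     21
1  C102    410
2  C201    186
3  B101    474
4  B102    360
7  C101    380
sort by stock:
    sku  stock
0  D102     21
2  C201    186
4  B102    360
7  C101    380
1  C102    410
3  B101    474
add column stock_plus_4 = t['stock'] + 4:
    sku  stock  stock_plus_4
0  D102     21            25
2  C201    186           190
4  B102    360           364
7  C101    380           384
1  C102    410           414
3  B101    474           478
take first 3 rows:
    sku  stock  stock_plus_4
0  D102     21            25
2  C201    186           190
4  B102    360           364

364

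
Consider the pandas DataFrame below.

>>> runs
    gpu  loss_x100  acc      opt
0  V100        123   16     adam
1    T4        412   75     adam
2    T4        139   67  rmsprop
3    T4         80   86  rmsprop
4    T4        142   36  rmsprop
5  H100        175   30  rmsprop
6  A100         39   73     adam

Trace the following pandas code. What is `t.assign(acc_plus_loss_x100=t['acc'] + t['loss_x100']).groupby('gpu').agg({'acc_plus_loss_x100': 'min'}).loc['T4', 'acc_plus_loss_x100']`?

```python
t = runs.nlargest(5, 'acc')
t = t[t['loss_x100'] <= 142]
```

166

take 5 rows with largest acc:
    gpu  loss_x100  acc      opt
3    T4         80   86  rmsprop
1    T4        412   75     adam
6  A100         39   73     adam
2    T4        139   67  rmsprop
4    T4        142   36  rmsprop
filter rows where loss_x100 <= 142:
    gpu  loss_x100  acc      opt
3    T4         80   86  rmsprop
6  A100         39   73     adam
2    T4        139   67  rmsprop
4    T4        142   36  rmsprop
add column acc_plus_loss_x100 = t['acc'] + t['loss_x100']:
    gpu  loss_x100  acc      opt  acc_plus_loss_x100
3    T4         80   86  rmsprop                 166
6  A100         39   73     adam                 112
2    T4        139   67  rmsprop                 206
4    T4        142   36  rmsprop                 178
group by gpu, min of acc_plus_loss_x100:
      acc_plus_loss_x100
gpu                     
A100                 112
T4                   166
Hence 166.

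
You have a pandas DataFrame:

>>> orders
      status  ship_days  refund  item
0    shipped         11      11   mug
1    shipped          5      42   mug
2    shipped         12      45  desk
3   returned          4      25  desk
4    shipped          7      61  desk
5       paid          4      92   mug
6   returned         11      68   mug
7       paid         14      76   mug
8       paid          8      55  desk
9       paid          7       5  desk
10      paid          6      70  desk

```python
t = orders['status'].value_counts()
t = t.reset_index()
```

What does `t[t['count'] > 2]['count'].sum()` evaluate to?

9

value_counts of status:
status
paid        5
shipped     4
returned    2
Name: count, dtype: int64
reset_index():
     status  count
0      paid      5
1   shipped      4
2  returned      2
filter rows where count > 2:
    status  count
0     paid      5
1  shipped      4
So sum() = 9.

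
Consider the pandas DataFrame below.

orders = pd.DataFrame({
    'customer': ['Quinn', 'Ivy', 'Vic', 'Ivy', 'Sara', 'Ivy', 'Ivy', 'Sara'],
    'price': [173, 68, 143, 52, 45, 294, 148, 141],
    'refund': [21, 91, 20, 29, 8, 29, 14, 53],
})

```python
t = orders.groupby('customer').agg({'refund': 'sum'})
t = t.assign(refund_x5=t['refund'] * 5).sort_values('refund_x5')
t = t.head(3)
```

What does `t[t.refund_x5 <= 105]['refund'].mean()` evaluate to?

20.5

group by customer, sum of refund:
          refund
customer        
Ivy          163
Quinn         21
Sara          61
Vic           20
add column refund_x5 = t['refund'] * 5:
          refund  refund_x5
customer                   
Ivy          163        815
Quinn         21        105
Sara          61        305
Vic           20        100
sort by refund_x5:
          refund  refund_x5
customer                   
Vic           20        100
Quinn         21        105
Sara          61        305
Ivy          163        815
take first 3 rows:
          refund  refund_x5
customer                   
Vic           20        100
Quinn         21        105
Sara          61        305
filter rows where refund_x5 <= 105:
          refund  refund_x5
customer                   
Vic           20        100
Quinn         21        105
Hence 20.5.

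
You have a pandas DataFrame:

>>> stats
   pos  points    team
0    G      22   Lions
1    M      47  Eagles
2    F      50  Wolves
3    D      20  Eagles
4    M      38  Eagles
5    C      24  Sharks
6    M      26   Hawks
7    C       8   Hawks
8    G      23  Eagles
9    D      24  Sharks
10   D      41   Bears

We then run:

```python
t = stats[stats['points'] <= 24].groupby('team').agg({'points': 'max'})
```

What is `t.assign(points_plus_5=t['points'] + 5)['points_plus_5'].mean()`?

24.25

filter rows where points <= 24:
  pos  points    team
0   G      22   Lions
3   D      20  Eagles
5   C      24  Sharks
7   C       8   Hawks
8   G      23  Eagles
9   D      24  Sharks
group by team, max of points:
        points
team          
Eagles      23
Hawks        8
Lions       22
Sharks      24
add column points_plus_5 = t['points'] + 5:
        points  points_plus_5
team                         
Eagles      23             28
Hawks        8             13
Lions       22             27
Sharks      24             29
Hence 24.25.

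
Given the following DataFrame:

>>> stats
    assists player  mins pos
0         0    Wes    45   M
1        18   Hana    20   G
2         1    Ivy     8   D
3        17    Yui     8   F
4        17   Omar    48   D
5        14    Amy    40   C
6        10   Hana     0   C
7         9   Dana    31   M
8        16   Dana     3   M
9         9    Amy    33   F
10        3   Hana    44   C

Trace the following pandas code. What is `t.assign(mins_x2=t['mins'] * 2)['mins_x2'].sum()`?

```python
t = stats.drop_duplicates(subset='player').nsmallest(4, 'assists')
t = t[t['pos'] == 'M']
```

drop duplicate player (keep=first):
   assists player  mins pos
0        0    Wes    45   M
1       18   Hana    20   G
2        1    Ivy     8   D
3       17    Yui     8   F
4       17   Omar    48   D
5       14    Amy    40   C
7        9   Dana    31   M
take 4 rows with smallest assists:
   assists player  mins pos
0        0    Wes    45   M
2        1    Ivy     8   D
7        9   Dana    31   M
5       14    Amy    40   C
filter rows where pos == 'M':
   assists player  mins pos
0        0    Wes    45   M
7        9   Dana    31   M
add column mins_x2 = t['mins'] * 2:
   assists player  mins pos  mins_x2
0        0    Wes    45   M       90
7        9   Dana    31   M       62
sum of column 'mins_x2' → 152

152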